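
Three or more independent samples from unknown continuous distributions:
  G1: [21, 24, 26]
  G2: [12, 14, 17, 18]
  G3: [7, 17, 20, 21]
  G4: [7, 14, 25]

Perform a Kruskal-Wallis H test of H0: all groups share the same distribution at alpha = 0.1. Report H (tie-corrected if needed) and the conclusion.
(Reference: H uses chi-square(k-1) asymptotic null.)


Step 1: Combine all N = 14 observations and assign midranks.
sorted (value, group, rank): (7,G3,1.5), (7,G4,1.5), (12,G2,3), (14,G2,4.5), (14,G4,4.5), (17,G2,6.5), (17,G3,6.5), (18,G2,8), (20,G3,9), (21,G1,10.5), (21,G3,10.5), (24,G1,12), (25,G4,13), (26,G1,14)
Step 2: Sum ranks within each group.
R_1 = 36.5 (n_1 = 3)
R_2 = 22 (n_2 = 4)
R_3 = 27.5 (n_3 = 4)
R_4 = 19 (n_4 = 3)
Step 3: H = 12/(N(N+1)) * sum(R_i^2/n_i) - 3(N+1)
     = 12/(14*15) * (36.5^2/3 + 22^2/4 + 27.5^2/4 + 19^2/3) - 3*15
     = 0.057143 * 874.479 - 45
     = 4.970238.
Step 4: Ties present; correction factor C = 1 - 24/(14^3 - 14) = 0.991209. Corrected H = 4.970238 / 0.991209 = 5.014320.
Step 5: Under H0, H ~ chi^2(3); p-value = 0.170752.
Step 6: alpha = 0.1. fail to reject H0.

H = 5.0143, df = 3, p = 0.170752, fail to reject H0.


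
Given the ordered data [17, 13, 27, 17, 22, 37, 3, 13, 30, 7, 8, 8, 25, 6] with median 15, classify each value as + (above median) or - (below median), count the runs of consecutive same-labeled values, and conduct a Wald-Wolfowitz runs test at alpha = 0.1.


Step 1: Compute median = 15; label A = above, B = below.
Labels in order: ABAAAABBABBBAB  (n_A = 7, n_B = 7)
Step 2: Count runs R = 8.
Step 3: Under H0 (random ordering), E[R] = 2*n_A*n_B/(n_A+n_B) + 1 = 2*7*7/14 + 1 = 8.0000.
        Var[R] = 2*n_A*n_B*(2*n_A*n_B - n_A - n_B) / ((n_A+n_B)^2 * (n_A+n_B-1)) = 8232/2548 = 3.2308.
        SD[R] = 1.7974.
Step 4: R = E[R], so z = 0 with no continuity correction.
Step 5: Two-sided p-value via normal approximation = 2*(1 - Phi(|z|)) = 1.000000.
Step 6: alpha = 0.1. fail to reject H0.

R = 8, z = 0.0000, p = 1.000000, fail to reject H0.


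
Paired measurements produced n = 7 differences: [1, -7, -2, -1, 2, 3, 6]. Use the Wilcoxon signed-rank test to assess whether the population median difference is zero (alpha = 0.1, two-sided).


Step 1: Drop any zero differences (none here) and take |d_i|.
|d| = [1, 7, 2, 1, 2, 3, 6]
Step 2: Midrank |d_i| (ties get averaged ranks).
ranks: |1|->1.5, |7|->7, |2|->3.5, |1|->1.5, |2|->3.5, |3|->5, |6|->6
Step 3: Attach original signs; sum ranks with positive sign and with negative sign.
W+ = 1.5 + 3.5 + 5 + 6 = 16
W- = 7 + 3.5 + 1.5 = 12
(Check: W+ + W- = 28 should equal n(n+1)/2 = 28.)
Step 4: Test statistic W = min(W+, W-) = 12.
Step 5: Ties in |d|, so use the tie-corrected normal approximation.
        E[W] = n(n+1)/4 = 7*8/4 = 14.
        Tie groups: |d|=1 (t=2), |d|=2 (t=2); sum(t^3 - t) = 12.
        Var[W] = n(n+1)(2n+1)/24 - sum(t^3-t)/48 = 840/24 - 12/48 = 34.75.
        z = (W - E[W]) / sqrt(Var[W]) = (12 - 14) / 5.8949 = -0.3393.
        Two-sided p = 2*Phi(z) = 0.734402.
Step 6: alpha = 0.1. fail to reject H0.

W+ = 16, W- = 12, W = min = 12, p = 0.734402, fail to reject H0.


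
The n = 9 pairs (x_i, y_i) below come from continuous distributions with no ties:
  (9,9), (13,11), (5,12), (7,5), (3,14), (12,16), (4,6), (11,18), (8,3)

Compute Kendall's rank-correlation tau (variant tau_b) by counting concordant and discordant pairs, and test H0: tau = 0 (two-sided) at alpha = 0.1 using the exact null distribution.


Step 1: Enumerate the 36 unordered pairs (i,j) with i<j and classify each by sign(x_j-x_i) * sign(y_j-y_i).
  (1,2):dx=+4,dy=+2->C; (1,3):dx=-4,dy=+3->D; (1,4):dx=-2,dy=-4->C; (1,5):dx=-6,dy=+5->D
  (1,6):dx=+3,dy=+7->C; (1,7):dx=-5,dy=-3->C; (1,8):dx=+2,dy=+9->C; (1,9):dx=-1,dy=-6->C
  (2,3):dx=-8,dy=+1->D; (2,4):dx=-6,dy=-6->C; (2,5):dx=-10,dy=+3->D; (2,6):dx=-1,dy=+5->D
  (2,7):dx=-9,dy=-5->C; (2,8):dx=-2,dy=+7->D; (2,9):dx=-5,dy=-8->C; (3,4):dx=+2,dy=-7->D
  (3,5):dx=-2,dy=+2->D; (3,6):dx=+7,dy=+4->C; (3,7):dx=-1,dy=-6->C; (3,8):dx=+6,dy=+6->C
  (3,9):dx=+3,dy=-9->D; (4,5):dx=-4,dy=+9->D; (4,6):dx=+5,dy=+11->C; (4,7):dx=-3,dy=+1->D
  (4,8):dx=+4,dy=+13->C; (4,9):dx=+1,dy=-2->D; (5,6):dx=+9,dy=+2->C; (5,7):dx=+1,dy=-8->D
  (5,8):dx=+8,dy=+4->C; (5,9):dx=+5,dy=-11->D; (6,7):dx=-8,dy=-10->C; (6,8):dx=-1,dy=+2->D
  (6,9):dx=-4,dy=-13->C; (7,8):dx=+7,dy=+12->C; (7,9):dx=+4,dy=-3->D; (8,9):dx=-3,dy=-15->C
Step 2: C = 20, D = 16, total pairs = 36.
Step 3: tau = (C - D)/(n(n-1)/2) = (20 - 16)/36 = 0.111111.
Step 4: Exact two-sided p-value (enumerate n! = 362880 permutations of y under H0): p = 0.761414.
Step 5: alpha = 0.1. fail to reject H0.

tau_b = 0.1111 (C=20, D=16), p = 0.761414, fail to reject H0.


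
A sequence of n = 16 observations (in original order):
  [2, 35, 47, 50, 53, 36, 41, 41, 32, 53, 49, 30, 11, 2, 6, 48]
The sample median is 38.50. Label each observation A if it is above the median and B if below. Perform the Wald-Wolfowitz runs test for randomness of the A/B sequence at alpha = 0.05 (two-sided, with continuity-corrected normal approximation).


Step 1: Compute median = 38.50; label A = above, B = below.
Labels in order: BBAAABAABAABBBBA  (n_A = 8, n_B = 8)
Step 2: Count runs R = 8.
Step 3: Under H0 (random ordering), E[R] = 2*n_A*n_B/(n_A+n_B) + 1 = 2*8*8/16 + 1 = 9.0000.
        Var[R] = 2*n_A*n_B*(2*n_A*n_B - n_A - n_B) / ((n_A+n_B)^2 * (n_A+n_B-1)) = 14336/3840 = 3.7333.
        SD[R] = 1.9322.
Step 4: Continuity-corrected z = (R + 0.5 - E[R]) / SD[R] = (8 + 0.5 - 9.0000) / 1.9322 = -0.2588.
Step 5: Two-sided p-value via normal approximation = 2*(1 - Phi(|z|)) = 0.795809.
Step 6: alpha = 0.05. fail to reject H0.

R = 8, z = -0.2588, p = 0.795809, fail to reject H0.


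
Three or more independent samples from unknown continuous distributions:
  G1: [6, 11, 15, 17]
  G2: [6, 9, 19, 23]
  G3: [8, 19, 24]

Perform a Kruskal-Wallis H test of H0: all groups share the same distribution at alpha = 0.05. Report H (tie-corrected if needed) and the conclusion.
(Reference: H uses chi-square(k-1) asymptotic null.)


Step 1: Combine all N = 11 observations and assign midranks.
sorted (value, group, rank): (6,G1,1.5), (6,G2,1.5), (8,G3,3), (9,G2,4), (11,G1,5), (15,G1,6), (17,G1,7), (19,G2,8.5), (19,G3,8.5), (23,G2,10), (24,G3,11)
Step 2: Sum ranks within each group.
R_1 = 19.5 (n_1 = 4)
R_2 = 24 (n_2 = 4)
R_3 = 22.5 (n_3 = 3)
Step 3: H = 12/(N(N+1)) * sum(R_i^2/n_i) - 3(N+1)
     = 12/(11*12) * (19.5^2/4 + 24^2/4 + 22.5^2/3) - 3*12
     = 0.090909 * 407.812 - 36
     = 1.073864.
Step 4: Ties present; correction factor C = 1 - 12/(11^3 - 11) = 0.990909. Corrected H = 1.073864 / 0.990909 = 1.083716.
Step 5: Under H0, H ~ chi^2(2); p-value = 0.581667.
Step 6: alpha = 0.05. fail to reject H0.

H = 1.0837, df = 2, p = 0.581667, fail to reject H0.


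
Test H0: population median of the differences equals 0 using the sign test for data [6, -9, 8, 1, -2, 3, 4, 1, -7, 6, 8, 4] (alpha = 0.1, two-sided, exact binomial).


Step 1: Discard zero differences. Original n = 12; n_eff = number of nonzero differences = 12.
Nonzero differences (with sign): +6, -9, +8, +1, -2, +3, +4, +1, -7, +6, +8, +4
Step 2: Count signs: positive = 9, negative = 3.
Step 3: Under H0: P(positive) = 0.5, so the number of positives S ~ Bin(12, 0.5).
Step 4: Two-sided exact p-value = sum of Bin(12,0.5) probabilities at or below the observed probability = 0.145996.
Step 5: alpha = 0.1. fail to reject H0.

n_eff = 12, pos = 9, neg = 3, p = 0.145996, fail to reject H0.


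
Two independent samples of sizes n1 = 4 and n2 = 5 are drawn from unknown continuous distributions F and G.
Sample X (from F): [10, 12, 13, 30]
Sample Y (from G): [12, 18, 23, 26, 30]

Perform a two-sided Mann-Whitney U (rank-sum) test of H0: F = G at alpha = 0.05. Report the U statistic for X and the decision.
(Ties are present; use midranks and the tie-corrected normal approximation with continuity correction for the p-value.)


Step 1: Combine and sort all 9 observations; assign midranks.
sorted (value, group): (10,X), (12,X), (12,Y), (13,X), (18,Y), (23,Y), (26,Y), (30,X), (30,Y)
ranks: 10->1, 12->2.5, 12->2.5, 13->4, 18->5, 23->6, 26->7, 30->8.5, 30->8.5
Step 2: Rank sum for X: R1 = 1 + 2.5 + 4 + 8.5 = 16.
Step 3: U_X = R1 - n1(n1+1)/2 = 16 - 4*5/2 = 16 - 10 = 6.
       U_Y = n1*n2 - U_X = 20 - 6 = 14.
Step 4: Ties are present, so use the tie-corrected normal approximation (with continuity correction) for the p-value.
Step 5: p-value = 0.387282; compare to alpha = 0.05. fail to reject H0.

U_X = 6, p = 0.387282, fail to reject H0 at alpha = 0.05.


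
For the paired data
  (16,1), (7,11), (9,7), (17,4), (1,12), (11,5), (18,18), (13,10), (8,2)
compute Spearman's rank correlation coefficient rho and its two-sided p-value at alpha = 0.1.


Step 1: Rank x and y separately (midranks; no ties here).
rank(x): 16->7, 7->2, 9->4, 17->8, 1->1, 11->5, 18->9, 13->6, 8->3
rank(y): 1->1, 11->7, 7->5, 4->3, 12->8, 5->4, 18->9, 10->6, 2->2
Step 2: d_i = R_x(i) - R_y(i); compute d_i^2.
  (7-1)^2=36, (2-7)^2=25, (4-5)^2=1, (8-3)^2=25, (1-8)^2=49, (5-4)^2=1, (9-9)^2=0, (6-6)^2=0, (3-2)^2=1
sum(d^2) = 138.
Step 3: rho = 1 - 6*138 / (9*(9^2 - 1)) = 1 - 828/720 = -0.150000.
Step 4: Under H0, t = rho * sqrt((n-2)/(1-rho^2)) = -0.4014 ~ t(7).
Step 5: Two-sided p-value from the t-distribution with 7 df = 0.700094.
Step 6: alpha = 0.1. fail to reject H0.

rho = -0.1500, p = 0.700094, fail to reject H0 at alpha = 0.1.


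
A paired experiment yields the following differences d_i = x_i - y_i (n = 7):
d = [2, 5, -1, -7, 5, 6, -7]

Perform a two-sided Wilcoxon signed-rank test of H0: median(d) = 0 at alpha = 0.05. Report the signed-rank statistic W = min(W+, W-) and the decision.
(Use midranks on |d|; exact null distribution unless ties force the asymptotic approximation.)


Step 1: Drop any zero differences (none here) and take |d_i|.
|d| = [2, 5, 1, 7, 5, 6, 7]
Step 2: Midrank |d_i| (ties get averaged ranks).
ranks: |2|->2, |5|->3.5, |1|->1, |7|->6.5, |5|->3.5, |6|->5, |7|->6.5
Step 3: Attach original signs; sum ranks with positive sign and with negative sign.
W+ = 2 + 3.5 + 3.5 + 5 = 14
W- = 1 + 6.5 + 6.5 = 14
(Check: W+ + W- = 28 should equal n(n+1)/2 = 28.)
Step 4: Test statistic W = min(W+, W-) = 14.
Step 5: Ties in |d|, so use the tie-corrected normal approximation.
        E[W] = n(n+1)/4 = 7*8/4 = 14.
        Tie groups: |d|=5 (t=2), |d|=7 (t=2); sum(t^3 - t) = 12.
        Var[W] = n(n+1)(2n+1)/24 - sum(t^3-t)/48 = 840/24 - 12/48 = 34.75.
        z = (W - E[W]) / sqrt(Var[W]) = (14 - 14) / 5.8949 = 0.0000.
        Two-sided p = 2*Phi(z) = 1.000000.
Step 6: alpha = 0.05. fail to reject H0.

W+ = 14, W- = 14, W = min = 14, p = 1.000000, fail to reject H0.


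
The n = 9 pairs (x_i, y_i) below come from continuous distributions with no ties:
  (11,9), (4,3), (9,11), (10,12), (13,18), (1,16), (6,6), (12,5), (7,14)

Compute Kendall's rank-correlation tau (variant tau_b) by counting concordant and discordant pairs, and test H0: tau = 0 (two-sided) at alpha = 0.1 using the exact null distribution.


Step 1: Enumerate the 36 unordered pairs (i,j) with i<j and classify each by sign(x_j-x_i) * sign(y_j-y_i).
  (1,2):dx=-7,dy=-6->C; (1,3):dx=-2,dy=+2->D; (1,4):dx=-1,dy=+3->D; (1,5):dx=+2,dy=+9->C
  (1,6):dx=-10,dy=+7->D; (1,7):dx=-5,dy=-3->C; (1,8):dx=+1,dy=-4->D; (1,9):dx=-4,dy=+5->D
  (2,3):dx=+5,dy=+8->C; (2,4):dx=+6,dy=+9->C; (2,5):dx=+9,dy=+15->C; (2,6):dx=-3,dy=+13->D
  (2,7):dx=+2,dy=+3->C; (2,8):dx=+8,dy=+2->C; (2,9):dx=+3,dy=+11->C; (3,4):dx=+1,dy=+1->C
  (3,5):dx=+4,dy=+7->C; (3,6):dx=-8,dy=+5->D; (3,7):dx=-3,dy=-5->C; (3,8):dx=+3,dy=-6->D
  (3,9):dx=-2,dy=+3->D; (4,5):dx=+3,dy=+6->C; (4,6):dx=-9,dy=+4->D; (4,7):dx=-4,dy=-6->C
  (4,8):dx=+2,dy=-7->D; (4,9):dx=-3,dy=+2->D; (5,6):dx=-12,dy=-2->C; (5,7):dx=-7,dy=-12->C
  (5,8):dx=-1,dy=-13->C; (5,9):dx=-6,dy=-4->C; (6,7):dx=+5,dy=-10->D; (6,8):dx=+11,dy=-11->D
  (6,9):dx=+6,dy=-2->D; (7,8):dx=+6,dy=-1->D; (7,9):dx=+1,dy=+8->C; (8,9):dx=-5,dy=+9->D
Step 2: C = 19, D = 17, total pairs = 36.
Step 3: tau = (C - D)/(n(n-1)/2) = (19 - 17)/36 = 0.055556.
Step 4: Exact two-sided p-value (enumerate n! = 362880 permutations of y under H0): p = 0.919455.
Step 5: alpha = 0.1. fail to reject H0.

tau_b = 0.0556 (C=19, D=17), p = 0.919455, fail to reject H0.


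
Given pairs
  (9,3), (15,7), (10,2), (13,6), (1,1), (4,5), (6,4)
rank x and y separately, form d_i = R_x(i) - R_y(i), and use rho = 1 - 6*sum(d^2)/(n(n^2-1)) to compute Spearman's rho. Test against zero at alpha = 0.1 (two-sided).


Step 1: Rank x and y separately (midranks; no ties here).
rank(x): 9->4, 15->7, 10->5, 13->6, 1->1, 4->2, 6->3
rank(y): 3->3, 7->7, 2->2, 6->6, 1->1, 5->5, 4->4
Step 2: d_i = R_x(i) - R_y(i); compute d_i^2.
  (4-3)^2=1, (7-7)^2=0, (5-2)^2=9, (6-6)^2=0, (1-1)^2=0, (2-5)^2=9, (3-4)^2=1
sum(d^2) = 20.
Step 3: rho = 1 - 6*20 / (7*(7^2 - 1)) = 1 - 120/336 = 0.642857.
Step 4: Under H0, t = rho * sqrt((n-2)/(1-rho^2)) = 1.8766 ~ t(5).
Step 5: Two-sided p-value from the t-distribution with 5 df = 0.119392.
Step 6: alpha = 0.1. fail to reject H0.

rho = 0.6429, p = 0.119392, fail to reject H0 at alpha = 0.1.


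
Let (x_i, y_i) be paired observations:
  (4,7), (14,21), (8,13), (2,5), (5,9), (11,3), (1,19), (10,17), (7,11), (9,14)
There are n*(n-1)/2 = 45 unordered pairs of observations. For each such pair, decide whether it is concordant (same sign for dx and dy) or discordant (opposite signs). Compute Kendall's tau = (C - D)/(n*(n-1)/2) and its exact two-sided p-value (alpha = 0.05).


Step 1: Enumerate the 45 unordered pairs (i,j) with i<j and classify each by sign(x_j-x_i) * sign(y_j-y_i).
  (1,2):dx=+10,dy=+14->C; (1,3):dx=+4,dy=+6->C; (1,4):dx=-2,dy=-2->C; (1,5):dx=+1,dy=+2->C
  (1,6):dx=+7,dy=-4->D; (1,7):dx=-3,dy=+12->D; (1,8):dx=+6,dy=+10->C; (1,9):dx=+3,dy=+4->C
  (1,10):dx=+5,dy=+7->C; (2,3):dx=-6,dy=-8->C; (2,4):dx=-12,dy=-16->C; (2,5):dx=-9,dy=-12->C
  (2,6):dx=-3,dy=-18->C; (2,7):dx=-13,dy=-2->C; (2,8):dx=-4,dy=-4->C; (2,9):dx=-7,dy=-10->C
  (2,10):dx=-5,dy=-7->C; (3,4):dx=-6,dy=-8->C; (3,5):dx=-3,dy=-4->C; (3,6):dx=+3,dy=-10->D
  (3,7):dx=-7,dy=+6->D; (3,8):dx=+2,dy=+4->C; (3,9):dx=-1,dy=-2->C; (3,10):dx=+1,dy=+1->C
  (4,5):dx=+3,dy=+4->C; (4,6):dx=+9,dy=-2->D; (4,7):dx=-1,dy=+14->D; (4,8):dx=+8,dy=+12->C
  (4,9):dx=+5,dy=+6->C; (4,10):dx=+7,dy=+9->C; (5,6):dx=+6,dy=-6->D; (5,7):dx=-4,dy=+10->D
  (5,8):dx=+5,dy=+8->C; (5,9):dx=+2,dy=+2->C; (5,10):dx=+4,dy=+5->C; (6,7):dx=-10,dy=+16->D
  (6,8):dx=-1,dy=+14->D; (6,9):dx=-4,dy=+8->D; (6,10):dx=-2,dy=+11->D; (7,8):dx=+9,dy=-2->D
  (7,9):dx=+6,dy=-8->D; (7,10):dx=+8,dy=-5->D; (8,9):dx=-3,dy=-6->C; (8,10):dx=-1,dy=-3->C
  (9,10):dx=+2,dy=+3->C
Step 2: C = 30, D = 15, total pairs = 45.
Step 3: tau = (C - D)/(n(n-1)/2) = (30 - 15)/45 = 0.333333.
Step 4: Exact two-sided p-value (enumerate n! = 3628800 permutations of y under H0): p = 0.216373.
Step 5: alpha = 0.05. fail to reject H0.

tau_b = 0.3333 (C=30, D=15), p = 0.216373, fail to reject H0.


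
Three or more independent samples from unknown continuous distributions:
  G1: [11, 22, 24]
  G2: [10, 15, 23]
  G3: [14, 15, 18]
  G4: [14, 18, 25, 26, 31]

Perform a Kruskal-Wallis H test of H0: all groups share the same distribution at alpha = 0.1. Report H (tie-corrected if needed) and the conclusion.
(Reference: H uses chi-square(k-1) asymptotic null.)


Step 1: Combine all N = 14 observations and assign midranks.
sorted (value, group, rank): (10,G2,1), (11,G1,2), (14,G3,3.5), (14,G4,3.5), (15,G2,5.5), (15,G3,5.5), (18,G3,7.5), (18,G4,7.5), (22,G1,9), (23,G2,10), (24,G1,11), (25,G4,12), (26,G4,13), (31,G4,14)
Step 2: Sum ranks within each group.
R_1 = 22 (n_1 = 3)
R_2 = 16.5 (n_2 = 3)
R_3 = 16.5 (n_3 = 3)
R_4 = 50 (n_4 = 5)
Step 3: H = 12/(N(N+1)) * sum(R_i^2/n_i) - 3(N+1)
     = 12/(14*15) * (22^2/3 + 16.5^2/3 + 16.5^2/3 + 50^2/5) - 3*15
     = 0.057143 * 842.833 - 45
     = 3.161905.
Step 4: Ties present; correction factor C = 1 - 18/(14^3 - 14) = 0.993407. Corrected H = 3.161905 / 0.993407 = 3.182891.
Step 5: Under H0, H ~ chi^2(3); p-value = 0.364277.
Step 6: alpha = 0.1. fail to reject H0.

H = 3.1829, df = 3, p = 0.364277, fail to reject H0.


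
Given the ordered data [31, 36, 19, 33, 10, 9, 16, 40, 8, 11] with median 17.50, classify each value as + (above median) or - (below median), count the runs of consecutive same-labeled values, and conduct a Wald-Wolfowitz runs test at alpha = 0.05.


Step 1: Compute median = 17.50; label A = above, B = below.
Labels in order: AAAABBBABB  (n_A = 5, n_B = 5)
Step 2: Count runs R = 4.
Step 3: Under H0 (random ordering), E[R] = 2*n_A*n_B/(n_A+n_B) + 1 = 2*5*5/10 + 1 = 6.0000.
        Var[R] = 2*n_A*n_B*(2*n_A*n_B - n_A - n_B) / ((n_A+n_B)^2 * (n_A+n_B-1)) = 2000/900 = 2.2222.
        SD[R] = 1.4907.
Step 4: Continuity-corrected z = (R + 0.5 - E[R]) / SD[R] = (4 + 0.5 - 6.0000) / 1.4907 = -1.0062.
Step 5: Two-sided p-value via normal approximation = 2*(1 - Phi(|z|)) = 0.314305.
Step 6: alpha = 0.05. fail to reject H0.

R = 4, z = -1.0062, p = 0.314305, fail to reject H0.


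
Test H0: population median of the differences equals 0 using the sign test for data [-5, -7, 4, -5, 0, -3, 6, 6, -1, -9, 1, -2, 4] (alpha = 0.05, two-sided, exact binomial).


Step 1: Discard zero differences. Original n = 13; n_eff = number of nonzero differences = 12.
Nonzero differences (with sign): -5, -7, +4, -5, -3, +6, +6, -1, -9, +1, -2, +4
Step 2: Count signs: positive = 5, negative = 7.
Step 3: Under H0: P(positive) = 0.5, so the number of positives S ~ Bin(12, 0.5).
Step 4: Two-sided exact p-value = sum of Bin(12,0.5) probabilities at or below the observed probability = 0.774414.
Step 5: alpha = 0.05. fail to reject H0.

n_eff = 12, pos = 5, neg = 7, p = 0.774414, fail to reject H0.


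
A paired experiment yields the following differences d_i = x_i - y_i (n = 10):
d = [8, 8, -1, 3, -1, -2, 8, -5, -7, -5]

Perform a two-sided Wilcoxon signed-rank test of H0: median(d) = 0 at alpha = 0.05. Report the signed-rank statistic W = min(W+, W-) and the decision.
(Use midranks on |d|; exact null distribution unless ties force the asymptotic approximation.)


Step 1: Drop any zero differences (none here) and take |d_i|.
|d| = [8, 8, 1, 3, 1, 2, 8, 5, 7, 5]
Step 2: Midrank |d_i| (ties get averaged ranks).
ranks: |8|->9, |8|->9, |1|->1.5, |3|->4, |1|->1.5, |2|->3, |8|->9, |5|->5.5, |7|->7, |5|->5.5
Step 3: Attach original signs; sum ranks with positive sign and with negative sign.
W+ = 9 + 9 + 4 + 9 = 31
W- = 1.5 + 1.5 + 3 + 5.5 + 7 + 5.5 = 24
(Check: W+ + W- = 55 should equal n(n+1)/2 = 55.)
Step 4: Test statistic W = min(W+, W-) = 24.
Step 5: Ties in |d|, so use the tie-corrected normal approximation.
        E[W] = n(n+1)/4 = 10*11/4 = 27.5.
        Tie groups: |d|=1 (t=2), |d|=5 (t=2), |d|=8 (t=3); sum(t^3 - t) = 36.
        Var[W] = n(n+1)(2n+1)/24 - sum(t^3-t)/48 = 2310/24 - 36/48 = 95.5.
        z = (W - E[W]) / sqrt(Var[W]) = (24 - 27.5) / 9.7724 = -0.3582.
        Two-sided p = 2*Phi(z) = 0.720230.
Step 6: alpha = 0.05. fail to reject H0.

W+ = 31, W- = 24, W = min = 24, p = 0.720230, fail to reject H0.


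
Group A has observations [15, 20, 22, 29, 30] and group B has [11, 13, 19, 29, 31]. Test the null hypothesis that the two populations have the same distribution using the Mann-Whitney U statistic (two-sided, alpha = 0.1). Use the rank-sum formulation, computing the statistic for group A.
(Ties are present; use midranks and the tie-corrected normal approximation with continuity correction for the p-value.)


Step 1: Combine and sort all 10 observations; assign midranks.
sorted (value, group): (11,Y), (13,Y), (15,X), (19,Y), (20,X), (22,X), (29,X), (29,Y), (30,X), (31,Y)
ranks: 11->1, 13->2, 15->3, 19->4, 20->5, 22->6, 29->7.5, 29->7.5, 30->9, 31->10
Step 2: Rank sum for X: R1 = 3 + 5 + 6 + 7.5 + 9 = 30.5.
Step 3: U_X = R1 - n1(n1+1)/2 = 30.5 - 5*6/2 = 30.5 - 15 = 15.5.
       U_Y = n1*n2 - U_X = 25 - 15.5 = 9.5.
Step 4: Ties are present, so use the tie-corrected normal approximation (with continuity correction) for the p-value.
Step 5: p-value = 0.600402; compare to alpha = 0.1. fail to reject H0.

U_X = 15.5, p = 0.600402, fail to reject H0 at alpha = 0.1.


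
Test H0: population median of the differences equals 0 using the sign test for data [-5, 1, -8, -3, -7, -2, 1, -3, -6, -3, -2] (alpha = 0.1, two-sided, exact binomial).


Step 1: Discard zero differences. Original n = 11; n_eff = number of nonzero differences = 11.
Nonzero differences (with sign): -5, +1, -8, -3, -7, -2, +1, -3, -6, -3, -2
Step 2: Count signs: positive = 2, negative = 9.
Step 3: Under H0: P(positive) = 0.5, so the number of positives S ~ Bin(11, 0.5).
Step 4: Two-sided exact p-value = sum of Bin(11,0.5) probabilities at or below the observed probability = 0.065430.
Step 5: alpha = 0.1. reject H0.

n_eff = 11, pos = 2, neg = 9, p = 0.065430, reject H0.


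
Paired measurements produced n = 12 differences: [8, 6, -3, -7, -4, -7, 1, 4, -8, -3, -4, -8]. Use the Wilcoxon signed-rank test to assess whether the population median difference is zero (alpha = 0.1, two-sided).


Step 1: Drop any zero differences (none here) and take |d_i|.
|d| = [8, 6, 3, 7, 4, 7, 1, 4, 8, 3, 4, 8]
Step 2: Midrank |d_i| (ties get averaged ranks).
ranks: |8|->11, |6|->7, |3|->2.5, |7|->8.5, |4|->5, |7|->8.5, |1|->1, |4|->5, |8|->11, |3|->2.5, |4|->5, |8|->11
Step 3: Attach original signs; sum ranks with positive sign and with negative sign.
W+ = 11 + 7 + 1 + 5 = 24
W- = 2.5 + 8.5 + 5 + 8.5 + 11 + 2.5 + 5 + 11 = 54
(Check: W+ + W- = 78 should equal n(n+1)/2 = 78.)
Step 4: Test statistic W = min(W+, W-) = 24.
Step 5: Ties in |d|, so use the tie-corrected normal approximation.
        E[W] = n(n+1)/4 = 12*13/4 = 39.
        Tie groups: |d|=3 (t=2), |d|=4 (t=3), |d|=7 (t=2), |d|=8 (t=3); sum(t^3 - t) = 60.
        Var[W] = n(n+1)(2n+1)/24 - sum(t^3-t)/48 = 3900/24 - 60/48 = 161.25.
        z = (W - E[W]) / sqrt(Var[W]) = (24 - 39) / 12.6984 = -1.1812.
        Two-sided p = 2*Phi(z) = 0.237504.
Step 6: alpha = 0.1. fail to reject H0.

W+ = 24, W- = 54, W = min = 24, p = 0.237504, fail to reject H0.


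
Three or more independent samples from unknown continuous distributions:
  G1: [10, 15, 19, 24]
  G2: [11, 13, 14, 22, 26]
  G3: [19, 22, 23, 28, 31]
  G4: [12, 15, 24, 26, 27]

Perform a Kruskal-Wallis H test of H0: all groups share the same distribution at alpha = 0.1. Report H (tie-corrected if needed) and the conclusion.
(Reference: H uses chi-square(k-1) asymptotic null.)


Step 1: Combine all N = 19 observations and assign midranks.
sorted (value, group, rank): (10,G1,1), (11,G2,2), (12,G4,3), (13,G2,4), (14,G2,5), (15,G1,6.5), (15,G4,6.5), (19,G1,8.5), (19,G3,8.5), (22,G2,10.5), (22,G3,10.5), (23,G3,12), (24,G1,13.5), (24,G4,13.5), (26,G2,15.5), (26,G4,15.5), (27,G4,17), (28,G3,18), (31,G3,19)
Step 2: Sum ranks within each group.
R_1 = 29.5 (n_1 = 4)
R_2 = 37 (n_2 = 5)
R_3 = 68 (n_3 = 5)
R_4 = 55.5 (n_4 = 5)
Step 3: H = 12/(N(N+1)) * sum(R_i^2/n_i) - 3(N+1)
     = 12/(19*20) * (29.5^2/4 + 37^2/5 + 68^2/5 + 55.5^2/5) - 3*20
     = 0.031579 * 2032.21 - 60
     = 4.175132.
Step 4: Ties present; correction factor C = 1 - 30/(19^3 - 19) = 0.995614. Corrected H = 4.175132 / 0.995614 = 4.193524.
Step 5: Under H0, H ~ chi^2(3); p-value = 0.241311.
Step 6: alpha = 0.1. fail to reject H0.

H = 4.1935, df = 3, p = 0.241311, fail to reject H0.


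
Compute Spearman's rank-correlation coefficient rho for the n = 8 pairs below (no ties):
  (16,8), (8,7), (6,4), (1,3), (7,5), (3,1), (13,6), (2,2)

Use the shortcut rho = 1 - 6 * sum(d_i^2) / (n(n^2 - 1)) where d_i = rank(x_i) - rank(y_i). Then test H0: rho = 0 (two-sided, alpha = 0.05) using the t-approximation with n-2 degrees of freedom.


Step 1: Rank x and y separately (midranks; no ties here).
rank(x): 16->8, 8->6, 6->4, 1->1, 7->5, 3->3, 13->7, 2->2
rank(y): 8->8, 7->7, 4->4, 3->3, 5->5, 1->1, 6->6, 2->2
Step 2: d_i = R_x(i) - R_y(i); compute d_i^2.
  (8-8)^2=0, (6-7)^2=1, (4-4)^2=0, (1-3)^2=4, (5-5)^2=0, (3-1)^2=4, (7-6)^2=1, (2-2)^2=0
sum(d^2) = 10.
Step 3: rho = 1 - 6*10 / (8*(8^2 - 1)) = 1 - 60/504 = 0.880952.
Step 4: Under H0, t = rho * sqrt((n-2)/(1-rho^2)) = 4.5601 ~ t(6).
Step 5: Two-sided p-value from the t-distribution with 6 df = 0.003850.
Step 6: alpha = 0.05. reject H0.

rho = 0.8810, p = 0.003850, reject H0 at alpha = 0.05.


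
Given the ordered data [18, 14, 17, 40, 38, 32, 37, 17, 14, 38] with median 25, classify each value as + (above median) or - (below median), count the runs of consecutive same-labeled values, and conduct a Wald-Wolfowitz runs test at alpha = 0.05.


Step 1: Compute median = 25; label A = above, B = below.
Labels in order: BBBAAAABBA  (n_A = 5, n_B = 5)
Step 2: Count runs R = 4.
Step 3: Under H0 (random ordering), E[R] = 2*n_A*n_B/(n_A+n_B) + 1 = 2*5*5/10 + 1 = 6.0000.
        Var[R] = 2*n_A*n_B*(2*n_A*n_B - n_A - n_B) / ((n_A+n_B)^2 * (n_A+n_B-1)) = 2000/900 = 2.2222.
        SD[R] = 1.4907.
Step 4: Continuity-corrected z = (R + 0.5 - E[R]) / SD[R] = (4 + 0.5 - 6.0000) / 1.4907 = -1.0062.
Step 5: Two-sided p-value via normal approximation = 2*(1 - Phi(|z|)) = 0.314305.
Step 6: alpha = 0.05. fail to reject H0.

R = 4, z = -1.0062, p = 0.314305, fail to reject H0.


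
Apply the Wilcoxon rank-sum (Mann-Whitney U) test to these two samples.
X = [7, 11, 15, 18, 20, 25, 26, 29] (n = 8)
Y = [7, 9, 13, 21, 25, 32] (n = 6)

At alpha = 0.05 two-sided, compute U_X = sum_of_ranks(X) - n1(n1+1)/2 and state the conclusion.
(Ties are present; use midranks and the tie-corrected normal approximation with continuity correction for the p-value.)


Step 1: Combine and sort all 14 observations; assign midranks.
sorted (value, group): (7,X), (7,Y), (9,Y), (11,X), (13,Y), (15,X), (18,X), (20,X), (21,Y), (25,X), (25,Y), (26,X), (29,X), (32,Y)
ranks: 7->1.5, 7->1.5, 9->3, 11->4, 13->5, 15->6, 18->7, 20->8, 21->9, 25->10.5, 25->10.5, 26->12, 29->13, 32->14
Step 2: Rank sum for X: R1 = 1.5 + 4 + 6 + 7 + 8 + 10.5 + 12 + 13 = 62.
Step 3: U_X = R1 - n1(n1+1)/2 = 62 - 8*9/2 = 62 - 36 = 26.
       U_Y = n1*n2 - U_X = 48 - 26 = 22.
Step 4: Ties are present, so use the tie-corrected normal approximation (with continuity correction) for the p-value.
Step 5: p-value = 0.846116; compare to alpha = 0.05. fail to reject H0.

U_X = 26, p = 0.846116, fail to reject H0 at alpha = 0.05.


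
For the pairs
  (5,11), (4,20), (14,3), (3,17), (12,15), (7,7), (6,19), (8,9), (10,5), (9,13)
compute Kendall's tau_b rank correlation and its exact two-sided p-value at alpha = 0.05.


Step 1: Enumerate the 45 unordered pairs (i,j) with i<j and classify each by sign(x_j-x_i) * sign(y_j-y_i).
  (1,2):dx=-1,dy=+9->D; (1,3):dx=+9,dy=-8->D; (1,4):dx=-2,dy=+6->D; (1,5):dx=+7,dy=+4->C
  (1,6):dx=+2,dy=-4->D; (1,7):dx=+1,dy=+8->C; (1,8):dx=+3,dy=-2->D; (1,9):dx=+5,dy=-6->D
  (1,10):dx=+4,dy=+2->C; (2,3):dx=+10,dy=-17->D; (2,4):dx=-1,dy=-3->C; (2,5):dx=+8,dy=-5->D
  (2,6):dx=+3,dy=-13->D; (2,7):dx=+2,dy=-1->D; (2,8):dx=+4,dy=-11->D; (2,9):dx=+6,dy=-15->D
  (2,10):dx=+5,dy=-7->D; (3,4):dx=-11,dy=+14->D; (3,5):dx=-2,dy=+12->D; (3,6):dx=-7,dy=+4->D
  (3,7):dx=-8,dy=+16->D; (3,8):dx=-6,dy=+6->D; (3,9):dx=-4,dy=+2->D; (3,10):dx=-5,dy=+10->D
  (4,5):dx=+9,dy=-2->D; (4,6):dx=+4,dy=-10->D; (4,7):dx=+3,dy=+2->C; (4,8):dx=+5,dy=-8->D
  (4,9):dx=+7,dy=-12->D; (4,10):dx=+6,dy=-4->D; (5,6):dx=-5,dy=-8->C; (5,7):dx=-6,dy=+4->D
  (5,8):dx=-4,dy=-6->C; (5,9):dx=-2,dy=-10->C; (5,10):dx=-3,dy=-2->C; (6,7):dx=-1,dy=+12->D
  (6,8):dx=+1,dy=+2->C; (6,9):dx=+3,dy=-2->D; (6,10):dx=+2,dy=+6->C; (7,8):dx=+2,dy=-10->D
  (7,9):dx=+4,dy=-14->D; (7,10):dx=+3,dy=-6->D; (8,9):dx=+2,dy=-4->D; (8,10):dx=+1,dy=+4->C
  (9,10):dx=-1,dy=+8->D
Step 2: C = 12, D = 33, total pairs = 45.
Step 3: tau = (C - D)/(n(n-1)/2) = (12 - 33)/45 = -0.466667.
Step 4: Exact two-sided p-value (enumerate n! = 3628800 permutations of y under H0): p = 0.072550.
Step 5: alpha = 0.05. fail to reject H0.

tau_b = -0.4667 (C=12, D=33), p = 0.072550, fail to reject H0.


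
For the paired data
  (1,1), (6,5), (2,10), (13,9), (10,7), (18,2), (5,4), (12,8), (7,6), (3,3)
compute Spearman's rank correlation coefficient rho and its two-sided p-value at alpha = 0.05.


Step 1: Rank x and y separately (midranks; no ties here).
rank(x): 1->1, 6->5, 2->2, 13->9, 10->7, 18->10, 5->4, 12->8, 7->6, 3->3
rank(y): 1->1, 5->5, 10->10, 9->9, 7->7, 2->2, 4->4, 8->8, 6->6, 3->3
Step 2: d_i = R_x(i) - R_y(i); compute d_i^2.
  (1-1)^2=0, (5-5)^2=0, (2-10)^2=64, (9-9)^2=0, (7-7)^2=0, (10-2)^2=64, (4-4)^2=0, (8-8)^2=0, (6-6)^2=0, (3-3)^2=0
sum(d^2) = 128.
Step 3: rho = 1 - 6*128 / (10*(10^2 - 1)) = 1 - 768/990 = 0.224242.
Step 4: Under H0, t = rho * sqrt((n-2)/(1-rho^2)) = 0.6508 ~ t(8).
Step 5: Two-sided p-value from the t-distribution with 8 df = 0.533401.
Step 6: alpha = 0.05. fail to reject H0.

rho = 0.2242, p = 0.533401, fail to reject H0 at alpha = 0.05.


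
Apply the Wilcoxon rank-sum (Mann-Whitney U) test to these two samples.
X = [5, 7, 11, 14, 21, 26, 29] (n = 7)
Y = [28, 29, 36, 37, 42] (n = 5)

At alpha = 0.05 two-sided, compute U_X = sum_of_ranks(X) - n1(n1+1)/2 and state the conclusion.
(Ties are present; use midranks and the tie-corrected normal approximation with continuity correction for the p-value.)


Step 1: Combine and sort all 12 observations; assign midranks.
sorted (value, group): (5,X), (7,X), (11,X), (14,X), (21,X), (26,X), (28,Y), (29,X), (29,Y), (36,Y), (37,Y), (42,Y)
ranks: 5->1, 7->2, 11->3, 14->4, 21->5, 26->6, 28->7, 29->8.5, 29->8.5, 36->10, 37->11, 42->12
Step 2: Rank sum for X: R1 = 1 + 2 + 3 + 4 + 5 + 6 + 8.5 = 29.5.
Step 3: U_X = R1 - n1(n1+1)/2 = 29.5 - 7*8/2 = 29.5 - 28 = 1.5.
       U_Y = n1*n2 - U_X = 35 - 1.5 = 33.5.
Step 4: Ties are present, so use the tie-corrected normal approximation (with continuity correction) for the p-value.
Step 5: p-value = 0.011682; compare to alpha = 0.05. reject H0.

U_X = 1.5, p = 0.011682, reject H0 at alpha = 0.05.


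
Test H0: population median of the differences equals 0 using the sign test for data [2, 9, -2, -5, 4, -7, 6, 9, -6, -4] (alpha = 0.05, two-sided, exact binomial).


Step 1: Discard zero differences. Original n = 10; n_eff = number of nonzero differences = 10.
Nonzero differences (with sign): +2, +9, -2, -5, +4, -7, +6, +9, -6, -4
Step 2: Count signs: positive = 5, negative = 5.
Step 3: Under H0: P(positive) = 0.5, so the number of positives S ~ Bin(10, 0.5).
Step 4: Two-sided exact p-value = sum of Bin(10,0.5) probabilities at or below the observed probability = 1.000000.
Step 5: alpha = 0.05. fail to reject H0.

n_eff = 10, pos = 5, neg = 5, p = 1.000000, fail to reject H0.


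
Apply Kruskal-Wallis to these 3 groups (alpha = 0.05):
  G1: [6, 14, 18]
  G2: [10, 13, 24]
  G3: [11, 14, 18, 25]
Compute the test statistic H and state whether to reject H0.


Step 1: Combine all N = 10 observations and assign midranks.
sorted (value, group, rank): (6,G1,1), (10,G2,2), (11,G3,3), (13,G2,4), (14,G1,5.5), (14,G3,5.5), (18,G1,7.5), (18,G3,7.5), (24,G2,9), (25,G3,10)
Step 2: Sum ranks within each group.
R_1 = 14 (n_1 = 3)
R_2 = 15 (n_2 = 3)
R_3 = 26 (n_3 = 4)
Step 3: H = 12/(N(N+1)) * sum(R_i^2/n_i) - 3(N+1)
     = 12/(10*11) * (14^2/3 + 15^2/3 + 26^2/4) - 3*11
     = 0.109091 * 309.333 - 33
     = 0.745455.
Step 4: Ties present; correction factor C = 1 - 12/(10^3 - 10) = 0.987879. Corrected H = 0.745455 / 0.987879 = 0.754601.
Step 5: Under H0, H ~ chi^2(2); p-value = 0.685710.
Step 6: alpha = 0.05. fail to reject H0.

H = 0.7546, df = 2, p = 0.685710, fail to reject H0.


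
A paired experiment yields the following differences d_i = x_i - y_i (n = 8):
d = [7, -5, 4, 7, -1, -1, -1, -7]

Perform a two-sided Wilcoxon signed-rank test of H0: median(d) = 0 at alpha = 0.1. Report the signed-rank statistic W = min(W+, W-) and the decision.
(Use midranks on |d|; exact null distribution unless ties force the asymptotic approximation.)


Step 1: Drop any zero differences (none here) and take |d_i|.
|d| = [7, 5, 4, 7, 1, 1, 1, 7]
Step 2: Midrank |d_i| (ties get averaged ranks).
ranks: |7|->7, |5|->5, |4|->4, |7|->7, |1|->2, |1|->2, |1|->2, |7|->7
Step 3: Attach original signs; sum ranks with positive sign and with negative sign.
W+ = 7 + 4 + 7 = 18
W- = 5 + 2 + 2 + 2 + 7 = 18
(Check: W+ + W- = 36 should equal n(n+1)/2 = 36.)
Step 4: Test statistic W = min(W+, W-) = 18.
Step 5: Ties in |d|, so use the tie-corrected normal approximation.
        E[W] = n(n+1)/4 = 8*9/4 = 18.
        Tie groups: |d|=1 (t=3), |d|=7 (t=3); sum(t^3 - t) = 48.
        Var[W] = n(n+1)(2n+1)/24 - sum(t^3-t)/48 = 1224/24 - 48/48 = 50.
        z = (W - E[W]) / sqrt(Var[W]) = (18 - 18) / 7.0711 = 0.0000.
        Two-sided p = 2*Phi(z) = 1.000000.
Step 6: alpha = 0.1. fail to reject H0.

W+ = 18, W- = 18, W = min = 18, p = 1.000000, fail to reject H0.


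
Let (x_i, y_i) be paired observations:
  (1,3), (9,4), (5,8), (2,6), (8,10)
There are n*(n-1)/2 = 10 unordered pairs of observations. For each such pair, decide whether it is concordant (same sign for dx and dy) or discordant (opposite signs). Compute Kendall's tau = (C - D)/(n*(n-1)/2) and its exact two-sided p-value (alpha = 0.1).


Step 1: Enumerate the 10 unordered pairs (i,j) with i<j and classify each by sign(x_j-x_i) * sign(y_j-y_i).
  (1,2):dx=+8,dy=+1->C; (1,3):dx=+4,dy=+5->C; (1,4):dx=+1,dy=+3->C; (1,5):dx=+7,dy=+7->C
  (2,3):dx=-4,dy=+4->D; (2,4):dx=-7,dy=+2->D; (2,5):dx=-1,dy=+6->D; (3,4):dx=-3,dy=-2->C
  (3,5):dx=+3,dy=+2->C; (4,5):dx=+6,dy=+4->C
Step 2: C = 7, D = 3, total pairs = 10.
Step 3: tau = (C - D)/(n(n-1)/2) = (7 - 3)/10 = 0.400000.
Step 4: Exact two-sided p-value (enumerate n! = 120 permutations of y under H0): p = 0.483333.
Step 5: alpha = 0.1. fail to reject H0.

tau_b = 0.4000 (C=7, D=3), p = 0.483333, fail to reject H0.


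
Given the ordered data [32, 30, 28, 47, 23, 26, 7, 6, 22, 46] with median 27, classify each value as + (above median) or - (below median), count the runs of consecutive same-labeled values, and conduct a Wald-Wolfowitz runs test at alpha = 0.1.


Step 1: Compute median = 27; label A = above, B = below.
Labels in order: AAAABBBBBA  (n_A = 5, n_B = 5)
Step 2: Count runs R = 3.
Step 3: Under H0 (random ordering), E[R] = 2*n_A*n_B/(n_A+n_B) + 1 = 2*5*5/10 + 1 = 6.0000.
        Var[R] = 2*n_A*n_B*(2*n_A*n_B - n_A - n_B) / ((n_A+n_B)^2 * (n_A+n_B-1)) = 2000/900 = 2.2222.
        SD[R] = 1.4907.
Step 4: Continuity-corrected z = (R + 0.5 - E[R]) / SD[R] = (3 + 0.5 - 6.0000) / 1.4907 = -1.6771.
Step 5: Two-sided p-value via normal approximation = 2*(1 - Phi(|z|)) = 0.093533.
Step 6: alpha = 0.1. reject H0.

R = 3, z = -1.6771, p = 0.093533, reject H0.


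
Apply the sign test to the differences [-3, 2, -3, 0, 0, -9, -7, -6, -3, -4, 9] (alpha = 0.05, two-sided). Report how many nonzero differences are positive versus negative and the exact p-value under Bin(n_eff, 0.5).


Step 1: Discard zero differences. Original n = 11; n_eff = number of nonzero differences = 9.
Nonzero differences (with sign): -3, +2, -3, -9, -7, -6, -3, -4, +9
Step 2: Count signs: positive = 2, negative = 7.
Step 3: Under H0: P(positive) = 0.5, so the number of positives S ~ Bin(9, 0.5).
Step 4: Two-sided exact p-value = sum of Bin(9,0.5) probabilities at or below the observed probability = 0.179688.
Step 5: alpha = 0.05. fail to reject H0.

n_eff = 9, pos = 2, neg = 7, p = 0.179688, fail to reject H0.


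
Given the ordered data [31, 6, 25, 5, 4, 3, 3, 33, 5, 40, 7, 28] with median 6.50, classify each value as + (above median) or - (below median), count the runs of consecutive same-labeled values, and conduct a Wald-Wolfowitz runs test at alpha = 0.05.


Step 1: Compute median = 6.50; label A = above, B = below.
Labels in order: ABABBBBABAAA  (n_A = 6, n_B = 6)
Step 2: Count runs R = 7.
Step 3: Under H0 (random ordering), E[R] = 2*n_A*n_B/(n_A+n_B) + 1 = 2*6*6/12 + 1 = 7.0000.
        Var[R] = 2*n_A*n_B*(2*n_A*n_B - n_A - n_B) / ((n_A+n_B)^2 * (n_A+n_B-1)) = 4320/1584 = 2.7273.
        SD[R] = 1.6514.
Step 4: R = E[R], so z = 0 with no continuity correction.
Step 5: Two-sided p-value via normal approximation = 2*(1 - Phi(|z|)) = 1.000000.
Step 6: alpha = 0.05. fail to reject H0.

R = 7, z = 0.0000, p = 1.000000, fail to reject H0.


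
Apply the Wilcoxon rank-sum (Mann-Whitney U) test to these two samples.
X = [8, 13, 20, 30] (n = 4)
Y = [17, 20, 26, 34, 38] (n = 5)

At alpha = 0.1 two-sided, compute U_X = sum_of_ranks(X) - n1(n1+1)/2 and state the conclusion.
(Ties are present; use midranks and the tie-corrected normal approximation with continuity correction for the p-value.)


Step 1: Combine and sort all 9 observations; assign midranks.
sorted (value, group): (8,X), (13,X), (17,Y), (20,X), (20,Y), (26,Y), (30,X), (34,Y), (38,Y)
ranks: 8->1, 13->2, 17->3, 20->4.5, 20->4.5, 26->6, 30->7, 34->8, 38->9
Step 2: Rank sum for X: R1 = 1 + 2 + 4.5 + 7 = 14.5.
Step 3: U_X = R1 - n1(n1+1)/2 = 14.5 - 4*5/2 = 14.5 - 10 = 4.5.
       U_Y = n1*n2 - U_X = 20 - 4.5 = 15.5.
Step 4: Ties are present, so use the tie-corrected normal approximation (with continuity correction) for the p-value.
Step 5: p-value = 0.218742; compare to alpha = 0.1. fail to reject H0.

U_X = 4.5, p = 0.218742, fail to reject H0 at alpha = 0.1.


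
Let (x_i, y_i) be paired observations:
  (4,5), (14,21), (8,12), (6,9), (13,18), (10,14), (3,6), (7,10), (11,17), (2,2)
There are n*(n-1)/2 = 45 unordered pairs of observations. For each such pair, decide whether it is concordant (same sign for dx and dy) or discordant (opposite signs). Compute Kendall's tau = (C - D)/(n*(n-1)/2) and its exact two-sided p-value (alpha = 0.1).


Step 1: Enumerate the 45 unordered pairs (i,j) with i<j and classify each by sign(x_j-x_i) * sign(y_j-y_i).
  (1,2):dx=+10,dy=+16->C; (1,3):dx=+4,dy=+7->C; (1,4):dx=+2,dy=+4->C; (1,5):dx=+9,dy=+13->C
  (1,6):dx=+6,dy=+9->C; (1,7):dx=-1,dy=+1->D; (1,8):dx=+3,dy=+5->C; (1,9):dx=+7,dy=+12->C
  (1,10):dx=-2,dy=-3->C; (2,3):dx=-6,dy=-9->C; (2,4):dx=-8,dy=-12->C; (2,5):dx=-1,dy=-3->C
  (2,6):dx=-4,dy=-7->C; (2,7):dx=-11,dy=-15->C; (2,8):dx=-7,dy=-11->C; (2,9):dx=-3,dy=-4->C
  (2,10):dx=-12,dy=-19->C; (3,4):dx=-2,dy=-3->C; (3,5):dx=+5,dy=+6->C; (3,6):dx=+2,dy=+2->C
  (3,7):dx=-5,dy=-6->C; (3,8):dx=-1,dy=-2->C; (3,9):dx=+3,dy=+5->C; (3,10):dx=-6,dy=-10->C
  (4,5):dx=+7,dy=+9->C; (4,6):dx=+4,dy=+5->C; (4,7):dx=-3,dy=-3->C; (4,8):dx=+1,dy=+1->C
  (4,9):dx=+5,dy=+8->C; (4,10):dx=-4,dy=-7->C; (5,6):dx=-3,dy=-4->C; (5,7):dx=-10,dy=-12->C
  (5,8):dx=-6,dy=-8->C; (5,9):dx=-2,dy=-1->C; (5,10):dx=-11,dy=-16->C; (6,7):dx=-7,dy=-8->C
  (6,8):dx=-3,dy=-4->C; (6,9):dx=+1,dy=+3->C; (6,10):dx=-8,dy=-12->C; (7,8):dx=+4,dy=+4->C
  (7,9):dx=+8,dy=+11->C; (7,10):dx=-1,dy=-4->C; (8,9):dx=+4,dy=+7->C; (8,10):dx=-5,dy=-8->C
  (9,10):dx=-9,dy=-15->C
Step 2: C = 44, D = 1, total pairs = 45.
Step 3: tau = (C - D)/(n(n-1)/2) = (44 - 1)/45 = 0.955556.
Step 4: Exact two-sided p-value (enumerate n! = 3628800 permutations of y under H0): p = 0.000006.
Step 5: alpha = 0.1. reject H0.

tau_b = 0.9556 (C=44, D=1), p = 0.000006, reject H0.


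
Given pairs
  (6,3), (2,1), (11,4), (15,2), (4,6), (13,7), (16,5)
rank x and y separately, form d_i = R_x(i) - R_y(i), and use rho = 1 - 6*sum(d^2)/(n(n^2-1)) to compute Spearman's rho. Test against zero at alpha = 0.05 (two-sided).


Step 1: Rank x and y separately (midranks; no ties here).
rank(x): 6->3, 2->1, 11->4, 15->6, 4->2, 13->5, 16->7
rank(y): 3->3, 1->1, 4->4, 2->2, 6->6, 7->7, 5->5
Step 2: d_i = R_x(i) - R_y(i); compute d_i^2.
  (3-3)^2=0, (1-1)^2=0, (4-4)^2=0, (6-2)^2=16, (2-6)^2=16, (5-7)^2=4, (7-5)^2=4
sum(d^2) = 40.
Step 3: rho = 1 - 6*40 / (7*(7^2 - 1)) = 1 - 240/336 = 0.285714.
Step 4: Under H0, t = rho * sqrt((n-2)/(1-rho^2)) = 0.6667 ~ t(5).
Step 5: Two-sided p-value from the t-distribution with 5 df = 0.534509.
Step 6: alpha = 0.05. fail to reject H0.

rho = 0.2857, p = 0.534509, fail to reject H0 at alpha = 0.05.


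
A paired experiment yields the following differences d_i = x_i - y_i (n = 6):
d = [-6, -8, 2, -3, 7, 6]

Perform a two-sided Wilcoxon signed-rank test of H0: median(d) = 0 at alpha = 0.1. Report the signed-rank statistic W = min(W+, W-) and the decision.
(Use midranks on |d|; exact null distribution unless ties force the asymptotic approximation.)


Step 1: Drop any zero differences (none here) and take |d_i|.
|d| = [6, 8, 2, 3, 7, 6]
Step 2: Midrank |d_i| (ties get averaged ranks).
ranks: |6|->3.5, |8|->6, |2|->1, |3|->2, |7|->5, |6|->3.5
Step 3: Attach original signs; sum ranks with positive sign and with negative sign.
W+ = 1 + 5 + 3.5 = 9.5
W- = 3.5 + 6 + 2 = 11.5
(Check: W+ + W- = 21 should equal n(n+1)/2 = 21.)
Step 4: Test statistic W = min(W+, W-) = 9.5.
Step 5: Ties in |d|, so use the tie-corrected normal approximation.
        E[W] = n(n+1)/4 = 6*7/4 = 10.5.
        Tie groups: |d|=6 (t=2); sum(t^3 - t) = 6.
        Var[W] = n(n+1)(2n+1)/24 - sum(t^3-t)/48 = 546/24 - 6/48 = 22.625.
        z = (W - E[W]) / sqrt(Var[W]) = (9.5 - 10.5) / 4.7566 = -0.2102.
        Two-sided p = 2*Phi(z) = 0.833484.
Step 6: alpha = 0.1. fail to reject H0.

W+ = 9.5, W- = 11.5, W = min = 9.5, p = 0.833484, fail to reject H0.
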